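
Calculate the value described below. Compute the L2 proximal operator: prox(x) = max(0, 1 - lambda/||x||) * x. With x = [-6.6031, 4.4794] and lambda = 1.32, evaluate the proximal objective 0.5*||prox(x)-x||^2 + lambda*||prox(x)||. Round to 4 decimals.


Step 1: Compute ||x||.
||x|| = 7.9791
Step 2: Compute scaling factor.
scale = max(0, 1 - 1.32/7.9791) = 0.8346
Step 3: prox(x) = [-5.5107, 3.7384]
||prox(x)|| = 6.6591
Step 4: Proximal objective.
0.5*||prox-x||^2 = 0.8712
lambda*||prox|| = 8.79
Total = 9.6612


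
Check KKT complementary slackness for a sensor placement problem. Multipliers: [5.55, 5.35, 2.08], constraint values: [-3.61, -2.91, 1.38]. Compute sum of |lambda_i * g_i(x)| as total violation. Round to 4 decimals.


KKT complementary slackness check:
lambda_1 * g_1 = 5.55 * -3.61 = -20.0355
lambda_2 * g_2 = 5.35 * -2.91 = -15.5685
lambda_3 * g_3 = 2.08 * 1.38 = 2.8704
Total violation = 20.0355 + 15.5685 + 2.8704 = 38.4744


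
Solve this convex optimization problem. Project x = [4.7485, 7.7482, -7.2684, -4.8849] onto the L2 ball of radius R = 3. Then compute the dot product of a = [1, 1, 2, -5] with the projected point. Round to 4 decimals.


Step 1: Compute ||x|| (intermediates to 6 decimals).
||x|| = sqrt(4.7485^2 + 7.7482^2 + (-7.2684)^2 + (-4.8849)^2) = 12.62041
Step 2: Project.
Since ||x|| > R, scale = R/||x|| = 3/12.62041 = 0.23771, proj(x) = scale * x
proj(x) = [1.128766, 1.841825, -1.727771, -1.16119]
Step 3: Dot product.
a^T * proj(x) = 1*1.128766 + 1*1.841825 + 2*(-1.727771) - 5*(-1.16119) = 5.321


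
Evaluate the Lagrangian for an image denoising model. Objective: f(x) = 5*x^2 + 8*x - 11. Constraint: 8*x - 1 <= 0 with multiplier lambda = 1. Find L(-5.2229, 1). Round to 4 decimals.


Step 1: Evaluate f(x).
f(-5.2229) = 5*(-5.2229)^2 + 8*(-5.2229) - 11 = 83.6102
Step 2: Evaluate g(x).
g(-5.2229) = 8*-5.2229 - 1 = -42.7832
Step 3: Compute Lagrangian.
L = 83.6102 + 1*-42.7832 = 40.827


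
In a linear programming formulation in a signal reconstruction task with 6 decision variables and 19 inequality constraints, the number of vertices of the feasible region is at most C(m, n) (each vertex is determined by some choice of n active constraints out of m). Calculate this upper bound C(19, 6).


Each vertex corresponds to some choice of n active constraints out of m, so the number of vertices is at most C(m, n) = m! / (n!(m-n)!).
m = 19, n = 6
Numerator: 19 * 18 * 17 * 16 * 15 * 14
Denominator: 6! = 720
C(19, 6) = 27132


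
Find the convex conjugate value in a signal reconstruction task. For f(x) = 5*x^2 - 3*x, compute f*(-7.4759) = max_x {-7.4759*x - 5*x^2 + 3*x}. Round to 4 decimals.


f*(y) = sup_x {y*x - a*x^2 - b*x} = sup_x {(y-b)*x - a*x^2}
FOC: (y - b) - 2a*x = 0 => x* = (y - b)/(2a)
x* = (-7.4759 + 3)/(2*5) = -0.4476
f*(-7.4759) = (y-b)^2/(4a) = (-7.4759 + 3)^2/(4*5)
= 20.0337/20 = 1.0017


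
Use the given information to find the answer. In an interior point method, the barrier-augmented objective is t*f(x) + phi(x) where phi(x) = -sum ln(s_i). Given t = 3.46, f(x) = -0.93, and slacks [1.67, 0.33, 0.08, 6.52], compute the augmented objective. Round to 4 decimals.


Step 1: Compute log-barrier.
ln values: [0.5128, -1.1087, -2.5257, 1.8749]
phi = -(0.5128 - 1.1087 - 2.5257 + 1.8749) = 1.2467
Step 2: Compute augmented objective.
t*f(x) = 3.46*-0.93 = -3.2178
Total = -3.2178 + 1.2467 = -1.9711


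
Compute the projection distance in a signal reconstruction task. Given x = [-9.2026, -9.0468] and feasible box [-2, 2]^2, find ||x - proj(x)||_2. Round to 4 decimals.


Project each component onto [-2, 2].
clip(-9.2026) = -2.0, clip(-9.0468) = -2.0
Projection = [-2.0, -2.0]
Squared diffs: [51.8774, 49.6574]
Distance = sqrt(101.5348) = 10.0764


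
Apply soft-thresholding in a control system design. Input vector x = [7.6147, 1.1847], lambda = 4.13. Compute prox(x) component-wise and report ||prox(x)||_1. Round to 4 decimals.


Soft-thresholding with lambda = 4.13:
prox(7.6147) = sign(7.6147)*max(|7.6147| - 4.13, 0) = 3.4847
prox(1.1847) = sign(1.1847)*max(|1.1847| - 4.13, 0) = 0.0
prox(x) = [3.4847, 0.0]
||prox(x)||_1 = 3.4847 + 0.0 = 3.4847


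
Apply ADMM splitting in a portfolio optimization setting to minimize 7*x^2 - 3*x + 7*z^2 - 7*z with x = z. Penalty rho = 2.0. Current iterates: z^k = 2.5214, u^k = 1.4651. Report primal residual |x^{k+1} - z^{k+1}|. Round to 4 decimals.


ADMM iteration with rho = 2.0, z^k = 2.5214, u^k = 1.4651
Step 1: x-update.
Minimize 7*x^2 - 3*x + (2.0/2)*(x - 2.5214 + 1.4651)^2
FOC: (2*7 + 2.0)*x = 3 + 2.0*(2.5214 - 1.4651)
x^{k+1} = 0.3195
Step 2: z-update.
Minimize 7*z^2 - 7*z + (2.0/2)*(0.3195 - z + 1.4651)^2
FOC: (2*7 + 2.0)*z = 7 + 2.0*(0.3195 + 1.4651)
z^{k+1} = 0.6606
Step 3: u-update.
u^{k+1} = 1.4651 + 0.3195 - 0.6606 = 1.1241
Step 4: Primal residual = |0.3195 - 0.6606| = 0.341


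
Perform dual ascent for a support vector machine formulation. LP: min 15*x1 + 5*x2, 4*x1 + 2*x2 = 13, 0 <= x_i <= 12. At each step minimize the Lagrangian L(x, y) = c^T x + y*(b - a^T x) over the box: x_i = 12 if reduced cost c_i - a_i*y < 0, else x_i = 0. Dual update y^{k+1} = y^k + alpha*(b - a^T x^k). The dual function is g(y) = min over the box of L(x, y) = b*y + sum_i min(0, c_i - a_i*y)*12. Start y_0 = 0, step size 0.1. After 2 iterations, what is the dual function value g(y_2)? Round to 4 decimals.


Dual ascent for LP: min 15*x1 + 5*x2, 4*x1 + 2*x2 = 13, 0 <= x_i <= 12
Step 1: y^k = 0.0, reduced costs: (15.0, 5.0)
  x^k = (0.0, 0.0), subgradient = b - a^T x = 13.0
  y^{k+1} = 0.0 + 0.1*13.0 = 1.3
Step 2: y^k = 1.3, reduced costs: (9.8, 2.4)
  x^k = (0.0, 0.0), subgradient = b - a^T x = 13.0
  y^{k+1} = 1.3 + 0.1*13.0 = 2.6
Dual objective at y_2 = 2.6: reduced costs (4.6, -0.2), box minimizer x = (0.0, 12.0)
g(y_2) = b*y + (c1 - a1*y)*x1 + (c2 - a2*y)*x2 = 13*2.6 + 4.6*0.0 + (-0.2)*12.0 = 33.8 + 0.0 - 2.4 = 31.4


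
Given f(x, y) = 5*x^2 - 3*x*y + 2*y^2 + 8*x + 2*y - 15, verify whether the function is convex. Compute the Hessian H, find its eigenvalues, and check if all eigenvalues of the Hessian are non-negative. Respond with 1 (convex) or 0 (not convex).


The Hessian of f(x,y) = 5*x^2 - 3*x*y + 2*y^2 + 8*x + 2*y - 15 is:
H = [[10, -3], [-3, 4]]
Trace = 10 + 4 = 14
Determinant = 10*4 - (-3)^2 = 31
Discriminant = (14)^2 - 4*31 = 72.0
Eigenvalues: lambda_1 = 2.7574, lambda_2 = 11.2426
The function is convex.

1


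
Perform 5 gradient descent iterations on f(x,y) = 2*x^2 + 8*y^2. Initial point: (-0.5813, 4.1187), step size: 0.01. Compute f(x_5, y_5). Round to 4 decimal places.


Gradient descent on f(x,y) = 2*x^2 + 8*y^2.
Starting point: (-0.5813, 4.1187), alpha = 0.01
Step 1: grad_x = 2*2*-0.5813 = -2.3252, grad_y = 2*8*4.1187 = 65.8992
  x_1 = -0.5813 - 0.01*-2.3252 = -0.558
  y_1 = 4.1187 - 0.01*65.8992 = 3.4597
Step 2: grad_x = 2*2*-0.558 = -2.2322, grad_y = 2*8*3.4597 = 55.3553
  x_2 = -0.558 - 0.01*-2.2322 = -0.5357
  y_2 = 3.4597 - 0.01*55.3553 = 2.9062
Step 3: grad_x = 2*2*-0.5357 = -2.1429, grad_y = 2*8*2.9062 = 46.4985
  x_3 = -0.5357 - 0.01*-2.1429 = -0.5143
  y_3 = 2.9062 - 0.01*46.4985 = 2.4412
Step 4: grad_x = 2*2*-0.5143 = -2.0572, grad_y = 2*8*2.4412 = 39.0587
  x_4 = -0.5143 - 0.01*-2.0572 = -0.4937
  y_4 = 2.4412 - 0.01*39.0587 = 2.0506
Step 5: grad_x = 2*2*-0.4937 = -1.9749, grad_y = 2*8*2.0506 = 32.8093
  x_5 = -0.4937 - 0.01*-1.9749 = -0.474
  y_5 = 2.0506 - 0.01*32.8093 = 1.7225
f(-0.474, 1.7225) = 2*(-0.474)^2 + 8*1.7225^2 = 24.1851


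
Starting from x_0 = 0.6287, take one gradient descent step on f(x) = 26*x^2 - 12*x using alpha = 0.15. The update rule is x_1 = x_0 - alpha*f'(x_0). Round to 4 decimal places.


We compute the gradient at x_0 and apply the update.
f'(x) = 52*x - 12
f'(0.6287) = 52*0.6287 - 12 = 20.6924
x_1 = 0.6287 - 0.15*20.6924 = -2.4752


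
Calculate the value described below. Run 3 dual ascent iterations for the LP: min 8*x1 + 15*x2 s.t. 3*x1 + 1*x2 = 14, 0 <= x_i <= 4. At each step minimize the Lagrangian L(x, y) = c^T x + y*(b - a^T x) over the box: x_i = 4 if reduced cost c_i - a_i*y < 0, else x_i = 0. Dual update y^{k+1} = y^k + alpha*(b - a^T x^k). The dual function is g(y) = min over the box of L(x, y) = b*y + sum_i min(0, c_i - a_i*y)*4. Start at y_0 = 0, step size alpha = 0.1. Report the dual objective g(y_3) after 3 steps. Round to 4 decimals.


Dual ascent for LP: min 8*x1 + 15*x2, 3*x1 + 1*x2 = 14, 0 <= x_i <= 4
Step 1: y^k = 0.0, reduced costs: (8.0, 15.0)
  x^k = (0.0, 0.0), subgradient = b - a^T x = 14.0
  y^{k+1} = 0.0 + 0.1*14.0 = 1.4
Step 2: y^k = 1.4, reduced costs: (3.8, 13.6)
  x^k = (0.0, 0.0), subgradient = b - a^T x = 14.0
  y^{k+1} = 1.4 + 0.1*14.0 = 2.8
Step 3: y^k = 2.8, reduced costs: (-0.4, 12.2)
  x^k = (4.0, 0.0), subgradient = b - a^T x = 2.0
  y^{k+1} = 2.8 + 0.1*2.0 = 3.0
Dual objective at y_3 = 3.0: reduced costs (-1.0, 12.0), box minimizer x = (4.0, 0.0)
g(y_3) = b*y + (c1 - a1*y)*x1 + (c2 - a2*y)*x2 = 14*3.0 + (-1.0)*4.0 + 12.0*0.0 = 42.0 - 4.0 + 0.0 = 38.0


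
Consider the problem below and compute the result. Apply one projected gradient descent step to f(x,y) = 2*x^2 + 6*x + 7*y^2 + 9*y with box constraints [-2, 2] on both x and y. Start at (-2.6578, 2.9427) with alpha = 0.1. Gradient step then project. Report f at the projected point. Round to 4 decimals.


Step 1: Compute gradient at (-2.6578, 2.9427).
grad_x = 2*2*-2.6578 + 6 = -4.6312
grad_y = 2*7*2.9427 + 9 = 50.1978
Step 2: Gradient step.
x_raw = -2.6578 - 0.1*-4.6312 = -2.1947
y_raw = 2.9427 - 0.1*50.1978 = -2.0771
Step 3: Project onto [-2, 2].
x_proj = clip(-2.1947) = -2.0
y_proj = clip(-2.0771) = -2.0
Step 4: Evaluate f.
f(-2.0, -2.0) = 6.0


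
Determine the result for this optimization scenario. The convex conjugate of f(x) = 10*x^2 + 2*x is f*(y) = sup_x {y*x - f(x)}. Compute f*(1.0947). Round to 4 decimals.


f*(y) = sup_x {y*x - a*x^2 - b*x} = sup_x {(y-b)*x - a*x^2}
FOC: (y - b) - 2a*x = 0 => x* = (y - b)/(2a)
x* = (1.0947 - 2)/(2*10) = -0.0453
f*(1.0947) = (y-b)^2/(4a) = (1.0947 - 2)^2/(4*10)
= 0.8196/40 = 0.0205


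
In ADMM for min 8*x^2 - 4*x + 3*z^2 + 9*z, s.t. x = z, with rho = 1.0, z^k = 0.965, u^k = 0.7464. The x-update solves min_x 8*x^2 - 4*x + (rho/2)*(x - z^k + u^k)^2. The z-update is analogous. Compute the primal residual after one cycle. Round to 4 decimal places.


ADMM iteration with rho = 1.0, z^k = 0.965, u^k = 0.7464
Step 1: x-update.
Minimize 8*x^2 - 4*x + (1.0/2)*(x - 0.965 + 0.7464)^2
FOC: (2*8 + 1.0)*x = 4 + 1.0*(0.965 - 0.7464)
x^{k+1} = 0.2482
Step 2: z-update.
Minimize 3*z^2 + 9*z + (1.0/2)*(0.2482 - z + 0.7464)^2
FOC: (2*3 + 1.0)*z = -9 + 1.0*(0.2482 + 0.7464)
z^{k+1} = -1.1436
Step 3: u-update.
u^{k+1} = 0.7464 + 0.2482 + 1.1436 = 2.1382
Step 4: Primal residual = |0.2482 + 1.1436| = 1.3918


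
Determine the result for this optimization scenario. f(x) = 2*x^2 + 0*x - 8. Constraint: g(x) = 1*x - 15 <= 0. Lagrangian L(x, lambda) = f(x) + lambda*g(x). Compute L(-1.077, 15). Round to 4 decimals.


Step 1: Evaluate f(x).
f(-1.077) = 2*(-1.077)^2 + 0*(-1.077) - 8 = -5.6801
Step 2: Evaluate g(x).
g(-1.077) = 1*-1.077 - 15 = -16.077
Step 3: Compute Lagrangian.
L = -5.6801 + 15*-16.077 = -246.8351


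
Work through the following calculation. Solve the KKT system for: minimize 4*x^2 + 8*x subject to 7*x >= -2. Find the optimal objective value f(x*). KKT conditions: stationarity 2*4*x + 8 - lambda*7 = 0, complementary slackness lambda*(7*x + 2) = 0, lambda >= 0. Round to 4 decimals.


Step 1: Try lambda = 0 (constraint inactive).
x_unc = -8/(2*4) = -1.0
Check: 7*-1.0 = -7.0 < -2 -- violated!
Step 2: Constraint must be active: 7*x = -2
x* = -2/7 = -0.2857 (rounded; the exact value -2/7 is used below)
lambda = (2*4*(-2/7) + 8)/7 = 0.8163
Step 3: Compute optimal value.
f(x*) = 4*(-2/7)^2 + 8*(-2/7) = -1.9592


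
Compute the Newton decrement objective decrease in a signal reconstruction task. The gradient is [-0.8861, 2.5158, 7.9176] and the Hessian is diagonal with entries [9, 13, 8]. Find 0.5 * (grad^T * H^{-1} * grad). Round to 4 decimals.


Step 1: H is diagonal, so H^(-1) * g = [-0.0985, 0.1935, 0.9897].
Step 2: g^T H^(-1) g = sum_i g_i^2 / H_ii
  = (-0.8861)^2/9 + (2.5158)^2/13 + (7.9176)^2/8
  = 0.0872 + 0.4869 + 7.836 = 8.4102
Step 3: Objective decrease = 0.5 * g^T H^(-1) g = 4.2051


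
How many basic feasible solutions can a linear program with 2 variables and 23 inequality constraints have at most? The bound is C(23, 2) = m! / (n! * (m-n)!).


Each vertex corresponds to some choice of n active constraints out of m, so the number of vertices is at most C(m, n) = m! / (n!(m-n)!).
m = 23, n = 2
Numerator: 23 * 22
Denominator: 2! = 2
C(23, 2) = 253


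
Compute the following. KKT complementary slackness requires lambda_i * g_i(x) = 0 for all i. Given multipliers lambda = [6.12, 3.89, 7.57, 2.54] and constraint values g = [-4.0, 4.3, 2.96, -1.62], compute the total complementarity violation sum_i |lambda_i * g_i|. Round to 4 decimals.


KKT complementary slackness check:
lambda_1 * g_1 = 6.12 * -4.0 = -24.48
lambda_2 * g_2 = 3.89 * 4.3 = 16.727
lambda_3 * g_3 = 7.57 * 2.96 = 22.4072
lambda_4 * g_4 = 2.54 * -1.62 = -4.1148
Total violation = 24.48 + 16.727 + 22.4072 + 4.1148 = 67.729


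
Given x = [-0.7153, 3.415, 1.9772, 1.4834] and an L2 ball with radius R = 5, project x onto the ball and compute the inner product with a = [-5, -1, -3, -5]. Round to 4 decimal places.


Step 1: Compute ||x|| (intermediates to 6 decimals).
||x|| = sqrt((-0.7153)^2 + 3.415^2 + 1.9772^2 + 1.4834^2) = 4.275941
Step 2: Project.
Since ||x|| <= R, proj = x (no scaling needed).
proj(x) = [-0.7153, 3.415, 1.9772, 1.4834]
Step 3: Dot product.
a^T * proj(x) = -5*(-0.7153) - 1*3.415 - 3*1.9772 - 5*1.4834 = -13.1871


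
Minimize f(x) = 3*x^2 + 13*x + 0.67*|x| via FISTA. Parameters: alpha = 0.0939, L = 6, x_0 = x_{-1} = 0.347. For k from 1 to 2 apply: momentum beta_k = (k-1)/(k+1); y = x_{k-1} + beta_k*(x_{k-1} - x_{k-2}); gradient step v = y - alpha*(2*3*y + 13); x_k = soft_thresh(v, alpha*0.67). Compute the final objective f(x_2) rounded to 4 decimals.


FISTA on f(x) = 3*x^2 + 13*x + 0.67*|x|
L = 6, alpha = 0.0939
Iteration 1: beta = 0.0, y = 0.347 + 0.0*(0.347 - 0.347) = 0.347
  grad(y) = 15.082, v = y - alpha*grad = -1.0692
  prox(v) = soft_thresh(-1.0692, 0.0629) = -1.0063
Iteration 2: beta = 0.3333, y = -1.0063 + 0.3333*(-1.0063 - 0.347) = -1.4574
  grad(y) = 4.2557, v = y - alpha*grad = -1.857
  prox(v) = soft_thresh(-1.857, 0.0629) = -1.7941
f(x_2) = 3*(-1.7941)^2 + 13*(-1.7941) + 0.67*|-1.7941| = -12.4648


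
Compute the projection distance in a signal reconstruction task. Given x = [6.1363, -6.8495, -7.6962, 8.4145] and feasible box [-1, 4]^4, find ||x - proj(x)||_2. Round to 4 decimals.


Project each component onto [-1, 4].
clip(6.1363) = 4.0, clip(-6.8495) = -1.0, clip(-7.6962) = -1.0, clip(8.4145) = 4.0
Projection = [4.0, -1.0, -1.0, 4.0]
Squared diffs: [4.5638, 34.2167, 44.8391, 19.4878]
Distance = sqrt(103.1074) = 10.1542


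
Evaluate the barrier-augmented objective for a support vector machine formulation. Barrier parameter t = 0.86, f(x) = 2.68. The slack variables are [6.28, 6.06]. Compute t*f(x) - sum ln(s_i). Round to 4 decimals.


Step 1: Compute log-barrier.
ln values: [1.8374, 1.8017]
phi = -(1.8374 + 1.8017) = -3.6391
Step 2: Compute augmented objective.
t*f(x) = 0.86*2.68 = 2.3048
Total = 2.3048 - 3.6391 = -1.3343


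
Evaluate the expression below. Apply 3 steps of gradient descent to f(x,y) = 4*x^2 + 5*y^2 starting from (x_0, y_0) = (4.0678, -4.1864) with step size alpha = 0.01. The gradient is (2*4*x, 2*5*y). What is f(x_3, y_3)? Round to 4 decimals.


Gradient descent on f(x,y) = 4*x^2 + 5*y^2.
Starting point: (4.0678, -4.1864), alpha = 0.01
Step 1: grad_x = 2*4*4.0678 = 32.5424, grad_y = 2*5*-4.1864 = -41.864
  x_1 = 4.0678 - 0.01*32.5424 = 3.7424
  y_1 = -4.1864 - 0.01*-41.864 = -3.7678
Step 2: grad_x = 2*4*3.7424 = 29.939, grad_y = 2*5*-3.7678 = -37.6776
  x_2 = 3.7424 - 0.01*29.939 = 3.443
  y_2 = -3.7678 - 0.01*-37.6776 = -3.391
Step 3: grad_x = 2*4*3.443 = 27.5439, grad_y = 2*5*-3.391 = -33.9098
  x_3 = 3.443 - 0.01*27.5439 = 3.1675
  y_3 = -3.391 - 0.01*-33.9098 = -3.0519
f(3.1675, -3.0519) = 4*3.1675^2 + 5*(-3.0519)^2 = 86.7034


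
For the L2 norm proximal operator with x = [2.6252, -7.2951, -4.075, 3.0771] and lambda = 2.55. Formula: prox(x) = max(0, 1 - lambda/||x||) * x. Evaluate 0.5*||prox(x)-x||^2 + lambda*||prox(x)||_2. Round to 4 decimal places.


Step 1: Compute ||x||.
||x|| = 9.2836
Step 2: Compute scaling factor.
scale = max(0, 1 - 2.55/9.2836) = 0.7253
Step 3: prox(x) = [1.9041, -5.2913, -2.9557, 2.2319]
||prox(x)|| = 6.7336
Step 4: Proximal objective.
0.5*||prox-x||^2 = 3.2513
lambda*||prox|| = 17.1707
Total = 20.4218


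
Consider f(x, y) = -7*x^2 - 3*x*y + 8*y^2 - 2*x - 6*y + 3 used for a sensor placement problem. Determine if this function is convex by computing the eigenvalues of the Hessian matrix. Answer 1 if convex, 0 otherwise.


The Hessian of f(x,y) = -7*x^2 - 3*x*y + 8*y^2 - 2*x - 6*y + 3 is:
H = [[-14, -3], [-3, 16]]
Trace = -14 + 16 = 2
Determinant = -14*16 - (-3)^2 = -233
Discriminant = (2)^2 - 4*-233 = 936.0
Eigenvalues: lambda_1 = -14.2971, lambda_2 = 16.2971
The function is not convex.

0


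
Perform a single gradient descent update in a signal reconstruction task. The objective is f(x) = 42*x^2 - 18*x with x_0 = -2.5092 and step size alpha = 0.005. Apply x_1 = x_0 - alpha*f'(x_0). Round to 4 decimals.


We compute the gradient at x_0 and apply the update.
f'(x) = 84*x - 18
f'(-2.5092) = 84*-2.5092 - 18 = -228.7728
x_1 = -2.5092 - 0.005*-228.7728 = -1.3653


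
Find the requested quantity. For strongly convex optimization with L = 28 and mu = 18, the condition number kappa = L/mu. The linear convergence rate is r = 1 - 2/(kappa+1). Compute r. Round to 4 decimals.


Step 1: Compute the condition number.
kappa = L/mu = 28/18 = 1.5556
Step 2: Compute the convergence rate.
r = 1 - 2/(kappa + 1) = 1 - 2*mu/(L + mu) = (L - mu)/(L + mu) = 10/46 = 0.2174


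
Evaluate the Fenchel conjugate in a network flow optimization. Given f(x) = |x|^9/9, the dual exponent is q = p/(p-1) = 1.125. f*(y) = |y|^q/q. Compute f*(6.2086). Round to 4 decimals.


The conjugate exponent q satisfies 1/p + 1/q = 1.
p = 9, so q = 9/(9 - 1) = 1.125
|y|^q = 6.2086^1.125 = 7.8004
f*(6.2086) = 7.8004 / 1.125 = 6.9337


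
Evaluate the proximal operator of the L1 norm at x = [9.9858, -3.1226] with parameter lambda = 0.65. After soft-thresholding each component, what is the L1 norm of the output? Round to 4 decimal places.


Soft-thresholding with lambda = 0.65:
prox(9.9858) = sign(9.9858)*max(|9.9858| - 0.65, 0) = 9.3358
prox(-3.1226) = sign(-3.1226)*max(|-3.1226| - 0.65, 0) = -2.4726
prox(x) = [9.3358, -2.4726]
||prox(x)||_1 = 9.3358 + 2.4726 = 11.8084


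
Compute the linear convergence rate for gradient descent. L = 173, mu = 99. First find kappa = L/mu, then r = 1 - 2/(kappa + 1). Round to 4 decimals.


Step 1: Compute the condition number.
kappa = L/mu = 173/99 = 1.7475
Step 2: Compute the convergence rate.
r = 1 - 2/(kappa + 1) = 1 - 2*mu/(L + mu) = (L - mu)/(L + mu) = 74/272 = 0.2721


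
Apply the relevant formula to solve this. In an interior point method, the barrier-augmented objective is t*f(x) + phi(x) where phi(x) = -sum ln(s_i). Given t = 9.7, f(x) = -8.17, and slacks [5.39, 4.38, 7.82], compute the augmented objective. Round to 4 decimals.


Step 1: Compute log-barrier.
ln values: [1.6845, 1.477, 2.0567]
phi = -(1.6845 + 1.477 + 2.0567) = -5.2183
Step 2: Compute augmented objective.
t*f(x) = 9.7*-8.17 = -79.249
Total = -79.249 - 5.2183 = -84.4673


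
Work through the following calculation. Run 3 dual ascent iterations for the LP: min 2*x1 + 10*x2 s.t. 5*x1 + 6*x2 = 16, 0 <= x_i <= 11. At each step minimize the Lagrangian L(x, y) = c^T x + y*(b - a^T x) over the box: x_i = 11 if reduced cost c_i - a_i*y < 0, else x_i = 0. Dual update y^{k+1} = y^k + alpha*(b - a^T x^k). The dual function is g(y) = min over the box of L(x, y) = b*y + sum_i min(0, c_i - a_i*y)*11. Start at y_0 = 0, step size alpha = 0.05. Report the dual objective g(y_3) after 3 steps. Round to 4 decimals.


Dual ascent for LP: min 2*x1 + 10*x2, 5*x1 + 6*x2 = 16, 0 <= x_i <= 11
Step 1: y^k = 0.0, reduced costs: (2.0, 10.0)
  x^k = (0.0, 0.0), subgradient = b - a^T x = 16.0
  y^{k+1} = 0.0 + 0.05*16.0 = 0.8
Step 2: y^k = 0.8, reduced costs: (-2.0, 5.2)
  x^k = (11.0, 0.0), subgradient = b - a^T x = -39.0
  y^{k+1} = 0.8 + 0.05*-39.0 = -1.15
Step 3: y^k = -1.15, reduced costs: (7.75, 16.9)
  x^k = (0.0, 0.0), subgradient = b - a^T x = 16.0
  y^{k+1} = -1.15 + 0.05*16.0 = -0.35
Dual objective at y_3 = -0.35: reduced costs (3.75, 12.1), box minimizer x = (0.0, 0.0)
g(y_3) = b*y + (c1 - a1*y)*x1 + (c2 - a2*y)*x2 = 16*(-0.35) + 3.75*0.0 + 12.1*0.0 = -5.6 + 0.0 + 0.0 = -5.6


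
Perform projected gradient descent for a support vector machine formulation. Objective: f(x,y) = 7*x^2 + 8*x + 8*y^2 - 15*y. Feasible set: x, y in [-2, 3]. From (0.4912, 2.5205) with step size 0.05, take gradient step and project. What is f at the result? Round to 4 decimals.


Step 1: Compute gradient at (0.4912, 2.5205).
grad_x = 2*7*0.4912 + 8 = 14.8768
grad_y = 2*8*2.5205 - 15 = 25.328
Step 2: Gradient step.
x_raw = 0.4912 - 0.05*14.8768 = -0.2526
y_raw = 2.5205 - 0.05*25.328 = 1.2541
Step 3: Project onto [-2, 3].
x_proj = clip(-0.2526) = -0.2526
y_proj = clip(1.2541) = 1.2541
Step 4: Evaluate f.
f(-0.2526, 1.2541) = -7.8037


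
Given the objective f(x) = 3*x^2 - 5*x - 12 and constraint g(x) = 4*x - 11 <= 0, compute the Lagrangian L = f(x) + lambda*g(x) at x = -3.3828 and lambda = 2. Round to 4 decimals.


Step 1: Evaluate f(x).
f(-3.3828) = 3*(-3.3828)^2 - 5*(-3.3828) - 12 = 39.244
Step 2: Evaluate g(x).
g(-3.3828) = 4*-3.3828 - 11 = -24.5312
Step 3: Compute Lagrangian.
L = 39.244 + 2*-24.5312 = -9.8184


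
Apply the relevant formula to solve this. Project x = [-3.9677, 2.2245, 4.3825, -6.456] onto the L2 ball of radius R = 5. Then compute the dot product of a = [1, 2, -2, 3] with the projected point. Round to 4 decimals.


Step 1: Compute ||x|| (intermediates to 6 decimals).
||x|| = sqrt((-3.9677)^2 + 2.2245^2 + 4.3825^2 + (-6.456)^2) = 9.032014
Step 2: Project.
Since ||x|| > R, scale = R/||x|| = 5/9.032014 = 0.553586, proj(x) = scale * x
proj(x) = [-2.196463, 1.231452, 2.426091, -3.573951]
Step 3: Dot product.
a^T * proj(x) = 1*(-2.196463) + 2*1.231452 - 2*2.426091 + 3*(-3.573951) = -15.3076


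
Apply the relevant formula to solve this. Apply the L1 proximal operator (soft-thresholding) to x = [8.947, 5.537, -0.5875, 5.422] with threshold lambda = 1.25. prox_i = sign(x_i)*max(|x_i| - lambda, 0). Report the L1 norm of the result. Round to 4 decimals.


Soft-thresholding with lambda = 1.25:
prox(8.947) = sign(8.947)*max(|8.947| - 1.25, 0) = 7.697
prox(5.537) = sign(5.537)*max(|5.537| - 1.25, 0) = 4.287
prox(-0.5875) = sign(-0.5875)*max(|-0.5875| - 1.25, 0) = 0.0
prox(5.422) = sign(5.422)*max(|5.422| - 1.25, 0) = 4.172
prox(x) = [7.697, 4.287, 0.0, 4.172]
||prox(x)||_1 = 7.697 + 4.287 + 0.0 + 4.172 = 16.156


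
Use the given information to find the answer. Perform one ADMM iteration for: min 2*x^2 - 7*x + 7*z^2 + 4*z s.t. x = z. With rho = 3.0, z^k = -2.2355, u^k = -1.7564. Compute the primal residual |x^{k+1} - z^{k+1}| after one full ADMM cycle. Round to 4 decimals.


ADMM iteration with rho = 3.0, z^k = -2.2355, u^k = -1.7564
Step 1: x-update.
Minimize 2*x^2 - 7*x + (3.0/2)*(x + 2.2355 - 1.7564)^2
FOC: (2*2 + 3.0)*x = 7 + 3.0*(-2.2355 + 1.7564)
x^{k+1} = 0.7947
Step 2: z-update.
Minimize 7*z^2 + 4*z + (3.0/2)*(0.7947 - z - 1.7564)^2
FOC: (2*7 + 3.0)*z = -4 + 3.0*(0.7947 - 1.7564)
z^{k+1} = -0.405
Step 3: u-update.
u^{k+1} = -1.7564 + 0.7947 + 0.405 = -0.5567
Step 4: Primal residual = |0.7947 + 0.405| = 1.1997


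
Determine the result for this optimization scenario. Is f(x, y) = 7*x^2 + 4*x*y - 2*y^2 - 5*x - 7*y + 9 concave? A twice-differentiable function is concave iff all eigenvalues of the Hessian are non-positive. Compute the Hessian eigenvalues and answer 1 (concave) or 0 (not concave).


The Hessian of f(x,y) = 7*x^2 + 4*x*y - 2*y^2 - 5*x - 7*y + 9 is:
H = [[14, 4], [4, -4]]
Trace = 14 - 4 = 10
Determinant = 14*-4 - (4)^2 = -72
Discriminant = (10)^2 - 4*-72 = 388.0
Eigenvalues: lambda_1 = -4.8489, lambda_2 = 14.8489
The function is not concave.

0


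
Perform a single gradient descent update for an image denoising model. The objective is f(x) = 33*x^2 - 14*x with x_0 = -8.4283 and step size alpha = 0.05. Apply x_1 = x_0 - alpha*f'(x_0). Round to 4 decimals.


We compute the gradient at x_0 and apply the update.
f'(x) = 66*x - 14
f'(-8.4283) = 66*-8.4283 - 14 = -570.2678
x_1 = -8.4283 - 0.05*-570.2678 = 20.0851


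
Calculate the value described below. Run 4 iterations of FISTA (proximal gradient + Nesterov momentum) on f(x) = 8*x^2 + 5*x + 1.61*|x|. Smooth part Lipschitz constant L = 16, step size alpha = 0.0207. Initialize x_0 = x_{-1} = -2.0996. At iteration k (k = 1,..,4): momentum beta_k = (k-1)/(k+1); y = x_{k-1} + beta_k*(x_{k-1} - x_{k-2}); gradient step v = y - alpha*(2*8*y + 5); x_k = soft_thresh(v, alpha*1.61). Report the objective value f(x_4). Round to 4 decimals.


FISTA on f(x) = 8*x^2 + 5*x + 1.61*|x|
L = 16, alpha = 0.0207
Iteration 1: beta = 0.0, y = -2.0996 + 0.0*(-2.0996 + 2.0996) = -2.0996
  grad(y) = -28.5936, v = y - alpha*grad = -1.5077
  prox(v) = soft_thresh(-1.5077, 0.0333) = -1.4744
Iteration 2: beta = 0.3333, y = -1.4744 + 0.3333*(-1.4744 + 2.0996) = -1.266
  grad(y) = -15.2557, v = y - alpha*grad = -0.9502
  prox(v) = soft_thresh(-0.9502, 0.0333) = -0.9169
Iteration 3: beta = 0.5, y = -0.9169 + 0.5*(-0.9169 + 1.4744) = -0.6381
  grad(y) = -5.2096, v = y - alpha*grad = -0.5303
  prox(v) = soft_thresh(-0.5303, 0.0333) = -0.4969
Iteration 4: beta = 0.6, y = -0.4969 + 0.6*(-0.4969 + 0.9169) = -0.245
  grad(y) = 1.0804, v = y - alpha*grad = -0.2673
  prox(v) = soft_thresh(-0.2673, 0.0333) = -0.234
f(x_4) = 8*(-0.234)^2 + 5*(-0.234) + 1.61*|-0.234| = -0.3552


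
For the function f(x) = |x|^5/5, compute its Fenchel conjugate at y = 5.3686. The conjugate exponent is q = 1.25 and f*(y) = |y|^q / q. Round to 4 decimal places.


The conjugate exponent q satisfies 1/p + 1/q = 1.
p = 5, so q = 5/(5 - 1) = 1.25
|y|^q = 5.3686^1.25 = 8.172
f*(5.3686) = 8.172 / 1.25 = 6.5376


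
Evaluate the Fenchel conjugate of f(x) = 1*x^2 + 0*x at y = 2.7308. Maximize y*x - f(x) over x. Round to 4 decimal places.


f*(y) = sup_x {y*x - a*x^2 - b*x} = sup_x {(y-b)*x - a*x^2}
FOC: (y - b) - 2a*x = 0 => x* = (y - b)/(2a)
x* = (2.7308 - 0)/(2*1) = 1.3654
f*(2.7308) = (y-b)^2/(4a) = (2.7308 - 0)^2/(4*1)
= 7.4573/4 = 1.8643


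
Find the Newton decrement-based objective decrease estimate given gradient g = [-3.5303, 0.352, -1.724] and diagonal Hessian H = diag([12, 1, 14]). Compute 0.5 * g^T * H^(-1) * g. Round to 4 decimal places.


Step 1: H is diagonal, so H^(-1) * g = [-0.2942, 0.352, -0.1231].
Step 2: g^T H^(-1) g = sum_i g_i^2 / H_ii
  = (-3.5303)^2/12 + (0.352)^2/1 + (-1.724)^2/14
  = 1.0386 + 0.1239 + 0.2123 = 1.3748
Step 3: Objective decrease = 0.5 * g^T H^(-1) g = 0.6874


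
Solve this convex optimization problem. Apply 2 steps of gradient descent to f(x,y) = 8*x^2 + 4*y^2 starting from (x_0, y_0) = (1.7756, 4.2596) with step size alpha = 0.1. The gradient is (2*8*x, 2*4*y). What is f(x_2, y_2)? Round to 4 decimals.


Gradient descent on f(x,y) = 8*x^2 + 4*y^2.
Starting point: (1.7756, 4.2596), alpha = 0.1
Step 1: grad_x = 2*8*1.7756 = 28.4096, grad_y = 2*4*4.2596 = 34.0768
  x_1 = 1.7756 - 0.1*28.4096 = -1.0654
  y_1 = 4.2596 - 0.1*34.0768 = 0.8519
Step 2: grad_x = 2*8*-1.0654 = -17.0458, grad_y = 2*4*0.8519 = 6.8154
  x_2 = -1.0654 - 0.1*-17.0458 = 0.6392
  y_2 = 0.8519 - 0.1*6.8154 = 0.1704
f(0.6392, 0.1704) = 8*0.6392^2 + 4*0.1704^2 = 3.3849


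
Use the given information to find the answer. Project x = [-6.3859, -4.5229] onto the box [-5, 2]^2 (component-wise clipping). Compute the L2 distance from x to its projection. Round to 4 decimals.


Project each component onto [-5, 2].
clip(-6.3859) = -5.0, clip(-4.5229) = -4.5229
Projection = [-5.0, -4.5229]
Squared diffs: [1.9207, 0.0]
Distance = sqrt(1.9207) = 1.3859


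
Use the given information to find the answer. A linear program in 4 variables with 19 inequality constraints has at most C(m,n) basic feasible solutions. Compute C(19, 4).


Each vertex corresponds to some choice of n active constraints out of m, so the number of vertices is at most C(m, n) = m! / (n!(m-n)!).
m = 19, n = 4
Numerator: 19 * 18 * 17 * 16
Denominator: 4! = 24
C(19, 4) = 3876


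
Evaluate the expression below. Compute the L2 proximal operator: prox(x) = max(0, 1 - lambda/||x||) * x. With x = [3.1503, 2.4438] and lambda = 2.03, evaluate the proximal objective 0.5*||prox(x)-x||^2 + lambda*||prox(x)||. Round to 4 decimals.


Step 1: Compute ||x||.
||x|| = 3.987
Step 2: Compute scaling factor.
scale = max(0, 1 - 2.03/3.987) = 0.4909
Step 3: prox(x) = [1.5463, 1.1995]
||prox(x)|| = 1.957
Step 4: Proximal objective.
0.5*||prox-x||^2 = 2.0605
lambda*||prox|| = 3.9727
Total = 6.0333


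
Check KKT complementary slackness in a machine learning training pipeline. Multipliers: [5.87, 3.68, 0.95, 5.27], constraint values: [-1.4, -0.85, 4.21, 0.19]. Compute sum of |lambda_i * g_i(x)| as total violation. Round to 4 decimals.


KKT complementary slackness check:
lambda_1 * g_1 = 5.87 * -1.4 = -8.218
lambda_2 * g_2 = 3.68 * -0.85 = -3.128
lambda_3 * g_3 = 0.95 * 4.21 = 3.9995
lambda_4 * g_4 = 5.27 * 0.19 = 1.0013
Total violation = 8.218 + 3.128 + 3.9995 + 1.0013 = 16.3468


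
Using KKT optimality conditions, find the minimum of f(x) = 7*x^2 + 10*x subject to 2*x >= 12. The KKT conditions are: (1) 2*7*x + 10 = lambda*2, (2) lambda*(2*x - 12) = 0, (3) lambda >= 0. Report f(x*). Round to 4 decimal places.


Step 1: Try lambda = 0 (constraint inactive).
x_unc = -10/(2*7) = -0.7143
Check: 2*-0.7143 = -1.4286 < 12 -- violated!
Step 2: Constraint must be active: 2*x = 12
x* = 12/2 = 6.0
lambda = (2*7*6.0 + 10)/2 = 47.0
Step 3: Compute optimal value.
f(x*) = 7*6.0^2 + 10*6.0 = 312.0


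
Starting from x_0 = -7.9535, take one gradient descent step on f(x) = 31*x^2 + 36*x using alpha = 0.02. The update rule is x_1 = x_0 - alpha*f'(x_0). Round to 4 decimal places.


We compute the gradient at x_0 and apply the update.
f'(x) = 62*x + 36
f'(-7.9535) = 62*-7.9535 + 36 = -457.117
x_1 = -7.9535 - 0.02*-457.117 = 1.1888


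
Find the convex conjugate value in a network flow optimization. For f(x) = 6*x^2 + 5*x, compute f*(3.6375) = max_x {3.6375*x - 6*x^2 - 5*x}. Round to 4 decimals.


f*(y) = sup_x {y*x - a*x^2 - b*x} = sup_x {(y-b)*x - a*x^2}
FOC: (y - b) - 2a*x = 0 => x* = (y - b)/(2a)
x* = (3.6375 - 5)/(2*6) = -0.1135
f*(3.6375) = (y-b)^2/(4a) = (3.6375 - 5)^2/(4*6)
= 1.8564/24 = 0.0774


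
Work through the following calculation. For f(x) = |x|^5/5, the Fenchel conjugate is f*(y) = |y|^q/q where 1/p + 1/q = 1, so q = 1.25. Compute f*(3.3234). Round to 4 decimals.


The conjugate exponent q satisfies 1/p + 1/q = 1.
p = 5, so q = 5/(5 - 1) = 1.25
|y|^q = 3.3234^1.25 = 4.4872
f*(3.3234) = 4.4872 / 1.25 = 3.5898


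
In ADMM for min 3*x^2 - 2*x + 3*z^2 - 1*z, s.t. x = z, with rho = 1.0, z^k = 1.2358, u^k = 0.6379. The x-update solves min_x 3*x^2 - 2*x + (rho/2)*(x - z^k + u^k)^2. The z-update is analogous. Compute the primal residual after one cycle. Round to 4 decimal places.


ADMM iteration with rho = 1.0, z^k = 1.2358, u^k = 0.6379
Step 1: x-update.
Minimize 3*x^2 - 2*x + (1.0/2)*(x - 1.2358 + 0.6379)^2
FOC: (2*3 + 1.0)*x = 2 + 1.0*(1.2358 - 0.6379)
x^{k+1} = 0.3711
Step 2: z-update.
Minimize 3*z^2 - 1*z + (1.0/2)*(0.3711 - z + 0.6379)^2
FOC: (2*3 + 1.0)*z = 1 + 1.0*(0.3711 + 0.6379)
z^{k+1} = 0.287
Step 3: u-update.
u^{k+1} = 0.6379 + 0.3711 - 0.287 = 0.722
Step 4: Primal residual = |0.3711 - 0.287| = 0.0841


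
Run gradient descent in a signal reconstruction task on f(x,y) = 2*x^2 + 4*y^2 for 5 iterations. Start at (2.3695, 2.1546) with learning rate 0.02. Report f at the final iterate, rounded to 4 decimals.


Gradient descent on f(x,y) = 2*x^2 + 4*y^2.
Starting point: (2.3695, 2.1546), alpha = 0.02
Step 1: grad_x = 2*2*2.3695 = 9.478, grad_y = 2*4*2.1546 = 17.2368
  x_1 = 2.3695 - 0.02*9.478 = 2.1799
  y_1 = 2.1546 - 0.02*17.2368 = 1.8099
Step 2: grad_x = 2*2*2.1799 = 8.7198, grad_y = 2*4*1.8099 = 14.4789
  x_2 = 2.1799 - 0.02*8.7198 = 2.0055
  y_2 = 1.8099 - 0.02*14.4789 = 1.5203
Step 3: grad_x = 2*2*2.0055 = 8.0222, grad_y = 2*4*1.5203 = 12.1623
  x_3 = 2.0055 - 0.02*8.0222 = 1.8451
  y_3 = 1.5203 - 0.02*12.1623 = 1.277
Step 4: grad_x = 2*2*1.8451 = 7.3804, grad_y = 2*4*1.277 = 10.2163
  x_4 = 1.8451 - 0.02*7.3804 = 1.6975
  y_4 = 1.277 - 0.02*10.2163 = 1.0727
Step 5: grad_x = 2*2*1.6975 = 6.79, grad_y = 2*4*1.0727 = 8.5817
  x_5 = 1.6975 - 0.02*6.79 = 1.5617
  y_5 = 1.0727 - 0.02*8.5817 = 0.9011
f(1.5617, 0.9011) = 2*1.5617^2 + 4*0.9011^2 = 8.1256


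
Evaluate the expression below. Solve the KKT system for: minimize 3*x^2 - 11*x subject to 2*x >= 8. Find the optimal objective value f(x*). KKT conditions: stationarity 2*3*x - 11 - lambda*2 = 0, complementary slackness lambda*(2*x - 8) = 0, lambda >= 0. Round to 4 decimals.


Step 1: Try lambda = 0 (constraint inactive).
x_unc = 11/(2*3) = 1.8333
Check: 2*1.8333 = 3.6666 < 8 -- violated!
Step 2: Constraint must be active: 2*x = 8
x* = 8/2 = 4.0
lambda = (2*3*4.0 - 11)/2 = 6.5
Step 3: Compute optimal value.
f(x*) = 3*4.0^2 - 11*4.0 = 4.0


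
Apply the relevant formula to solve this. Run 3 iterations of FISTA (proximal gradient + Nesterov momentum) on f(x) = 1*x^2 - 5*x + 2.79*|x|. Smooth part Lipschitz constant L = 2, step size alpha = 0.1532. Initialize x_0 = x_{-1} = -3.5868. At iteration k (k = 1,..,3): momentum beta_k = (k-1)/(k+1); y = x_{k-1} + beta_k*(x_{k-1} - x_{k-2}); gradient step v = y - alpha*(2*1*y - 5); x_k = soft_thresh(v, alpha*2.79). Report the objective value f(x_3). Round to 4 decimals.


FISTA on f(x) = 1*x^2 - 5*x + 2.79*|x|
L = 2, alpha = 0.1532
Iteration 1: beta = 0.0, y = -3.5868 + 0.0*(-3.5868 + 3.5868) = -3.5868
  grad(y) = -12.1736, v = y - alpha*grad = -1.7218
  prox(v) = soft_thresh(-1.7218, 0.4274) = -1.2944
Iteration 2: beta = 0.3333, y = -1.2944 + 0.3333*(-1.2944 + 3.5868) = -0.5302
  grad(y) = -6.0605, v = y - alpha*grad = 0.3982
  prox(v) = soft_thresh(0.3982, 0.4274) = 0.0
Iteration 3: beta = 0.5, y = 0.0 + 0.5*(0.0 + 1.2944) = 0.6472
  grad(y) = -3.7056, v = y - alpha*grad = 1.2149
  prox(v) = soft_thresh(1.2149, 0.4274) = 0.7875
f(x_3) = 1*0.7875^2 - 5*0.7875 + 2.79*|0.7875| = -1.1202


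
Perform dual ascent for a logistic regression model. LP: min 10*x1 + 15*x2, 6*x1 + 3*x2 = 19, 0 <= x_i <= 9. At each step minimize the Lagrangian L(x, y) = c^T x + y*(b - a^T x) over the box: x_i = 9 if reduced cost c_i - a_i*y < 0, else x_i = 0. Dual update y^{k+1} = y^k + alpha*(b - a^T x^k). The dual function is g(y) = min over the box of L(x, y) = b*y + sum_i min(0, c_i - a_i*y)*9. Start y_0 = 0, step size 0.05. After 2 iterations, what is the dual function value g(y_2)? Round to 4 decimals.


Dual ascent for LP: min 10*x1 + 15*x2, 6*x1 + 3*x2 = 19, 0 <= x_i <= 9
Step 1: y^k = 0.0, reduced costs: (10.0, 15.0)
  x^k = (0.0, 0.0), subgradient = b - a^T x = 19.0
  y^{k+1} = 0.0 + 0.05*19.0 = 0.95
Step 2: y^k = 0.95, reduced costs: (4.3, 12.15)
  x^k = (0.0, 0.0), subgradient = b - a^T x = 19.0
  y^{k+1} = 0.95 + 0.05*19.0 = 1.9
Dual objective at y_2 = 1.9: reduced costs (-1.4, 9.3), box minimizer x = (9.0, 0.0)
g(y_2) = b*y + (c1 - a1*y)*x1 + (c2 - a2*y)*x2 = 19*1.9 + (-1.4)*9.0 + 9.3*0.0 = 36.1 - 12.6 + 0.0 = 23.5


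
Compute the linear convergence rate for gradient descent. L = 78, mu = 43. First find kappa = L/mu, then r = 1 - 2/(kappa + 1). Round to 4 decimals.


Step 1: Compute the condition number.
kappa = L/mu = 78/43 = 1.814
Step 2: Compute the convergence rate.
r = 1 - 2/(kappa + 1) = 1 - 2*mu/(L + mu) = (L - mu)/(L + mu) = 35/121 = 0.2893


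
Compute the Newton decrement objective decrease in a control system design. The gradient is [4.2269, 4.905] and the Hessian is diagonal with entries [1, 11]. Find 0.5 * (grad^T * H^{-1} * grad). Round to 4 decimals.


Step 1: H is diagonal, so H^(-1) * g = [4.2269, 0.4459].
Step 2: g^T H^(-1) g = sum_i g_i^2 / H_ii
  = (4.2269)^2/1 + (4.905)^2/11
  = 17.8667 + 2.1872 = 20.0539
Step 3: Objective decrease = 0.5 * g^T H^(-1) g = 10.0269


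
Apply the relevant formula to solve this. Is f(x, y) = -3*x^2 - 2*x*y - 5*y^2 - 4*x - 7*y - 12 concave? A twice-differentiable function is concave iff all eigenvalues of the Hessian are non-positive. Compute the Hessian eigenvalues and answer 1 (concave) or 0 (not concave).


The Hessian of f(x,y) = -3*x^2 - 2*x*y - 5*y^2 - 4*x - 7*y - 12 is:
H = [[-6, -2], [-2, -10]]
Trace = -6 - 10 = -16
Determinant = -6*-10 - (-2)^2 = 56
Discriminant = (-16)^2 - 4*56 = 32.0
Eigenvalues: lambda_1 = -10.8284, lambda_2 = -5.1716
The function is concave.

1


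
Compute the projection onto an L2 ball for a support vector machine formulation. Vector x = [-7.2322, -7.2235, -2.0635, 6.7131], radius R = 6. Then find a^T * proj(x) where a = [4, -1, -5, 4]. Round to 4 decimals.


Step 1: Compute ||x|| (intermediates to 6 decimals).
||x|| = sqrt((-7.2322)^2 + (-7.2235)^2 + (-2.0635)^2 + 6.7131^2) = 12.401912
Step 2: Project.
Since ||x|| > R, scale = R/||x|| = 6/12.401912 = 0.483796, proj(x) = scale * x
proj(x) = [-3.498909, -3.4947, -0.998313, 3.247771]
Step 3: Dot product.
a^T * proj(x) = 4*(-3.498909) - 1*(-3.4947) - 5*(-0.998313) + 4*3.247771 = 7.4817


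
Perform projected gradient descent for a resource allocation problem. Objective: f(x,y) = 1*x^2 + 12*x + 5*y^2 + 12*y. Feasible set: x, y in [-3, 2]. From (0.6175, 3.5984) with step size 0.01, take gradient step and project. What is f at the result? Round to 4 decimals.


Step 1: Compute gradient at (0.6175, 3.5984).
grad_x = 2*1*0.6175 + 12 = 13.235
grad_y = 2*5*3.5984 + 12 = 47.984
Step 2: Gradient step.
x_raw = 0.6175 - 0.01*13.235 = 0.4852
y_raw = 3.5984 - 0.01*47.984 = 3.1186
Step 3: Project onto [-3, 2].
x_proj = clip(0.4852) = 0.4852
y_proj = clip(3.1186) = 2.0
Step 4: Evaluate f.
f(0.4852, 2.0) = 50.0572


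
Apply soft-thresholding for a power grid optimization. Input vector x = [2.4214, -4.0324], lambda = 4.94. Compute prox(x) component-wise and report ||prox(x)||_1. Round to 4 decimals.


Soft-thresholding with lambda = 4.94:
prox(2.4214) = sign(2.4214)*max(|2.4214| - 4.94, 0) = 0.0
prox(-4.0324) = sign(-4.0324)*max(|-4.0324| - 4.94, 0) = 0.0
prox(x) = [0.0, 0.0]
||prox(x)||_1 = 0.0 + 0.0 = 0.0


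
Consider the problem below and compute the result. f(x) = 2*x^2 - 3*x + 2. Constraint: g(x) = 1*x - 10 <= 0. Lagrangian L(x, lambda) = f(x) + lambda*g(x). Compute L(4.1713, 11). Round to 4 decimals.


Step 1: Evaluate f(x).
f(4.1713) = 2*4.1713^2 - 3*4.1713 + 2 = 24.2856
Step 2: Evaluate g(x).
g(4.1713) = 1*4.1713 - 10 = -5.8287
Step 3: Compute Lagrangian.
L = 24.2856 + 11*-5.8287 = -39.8301


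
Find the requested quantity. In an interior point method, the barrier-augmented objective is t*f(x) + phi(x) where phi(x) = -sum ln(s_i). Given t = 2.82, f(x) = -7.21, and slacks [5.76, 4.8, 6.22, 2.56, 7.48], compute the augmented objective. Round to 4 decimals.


Step 1: Compute log-barrier.
ln values: [1.7509, 1.5686, 1.8278, 0.94, 2.0122]
phi = -(1.7509 + 1.5686 + 1.8278 + 0.94 + 2.0122) = -8.0996
Step 2: Compute augmented objective.
t*f(x) = 2.82*-7.21 = -20.3322
Total = -20.3322 - 8.0996 = -28.4318


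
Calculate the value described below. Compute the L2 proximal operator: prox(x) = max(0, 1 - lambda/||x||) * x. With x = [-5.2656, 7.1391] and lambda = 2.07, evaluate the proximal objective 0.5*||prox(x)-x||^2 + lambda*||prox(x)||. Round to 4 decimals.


Step 1: Compute ||x||.
||x|| = 8.8709
Step 2: Compute scaling factor.
scale = max(0, 1 - 2.07/8.8709) = 0.7667
Step 3: prox(x) = [-4.0369, 5.4732]
||prox(x)|| = 6.8009
Step 4: Proximal objective.
0.5*||prox-x||^2 = 2.1425
lambda*||prox|| = 14.0779
Total = 16.2204


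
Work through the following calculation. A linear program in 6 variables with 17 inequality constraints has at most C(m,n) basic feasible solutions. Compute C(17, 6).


Each vertex corresponds to some choice of n active constraints out of m, so the number of vertices is at most C(m, n) = m! / (n!(m-n)!).
m = 17, n = 6
Numerator: 17 * 16 * 15 * 14 * 13 * 12
Denominator: 6! = 720
C(17, 6) = 12376
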